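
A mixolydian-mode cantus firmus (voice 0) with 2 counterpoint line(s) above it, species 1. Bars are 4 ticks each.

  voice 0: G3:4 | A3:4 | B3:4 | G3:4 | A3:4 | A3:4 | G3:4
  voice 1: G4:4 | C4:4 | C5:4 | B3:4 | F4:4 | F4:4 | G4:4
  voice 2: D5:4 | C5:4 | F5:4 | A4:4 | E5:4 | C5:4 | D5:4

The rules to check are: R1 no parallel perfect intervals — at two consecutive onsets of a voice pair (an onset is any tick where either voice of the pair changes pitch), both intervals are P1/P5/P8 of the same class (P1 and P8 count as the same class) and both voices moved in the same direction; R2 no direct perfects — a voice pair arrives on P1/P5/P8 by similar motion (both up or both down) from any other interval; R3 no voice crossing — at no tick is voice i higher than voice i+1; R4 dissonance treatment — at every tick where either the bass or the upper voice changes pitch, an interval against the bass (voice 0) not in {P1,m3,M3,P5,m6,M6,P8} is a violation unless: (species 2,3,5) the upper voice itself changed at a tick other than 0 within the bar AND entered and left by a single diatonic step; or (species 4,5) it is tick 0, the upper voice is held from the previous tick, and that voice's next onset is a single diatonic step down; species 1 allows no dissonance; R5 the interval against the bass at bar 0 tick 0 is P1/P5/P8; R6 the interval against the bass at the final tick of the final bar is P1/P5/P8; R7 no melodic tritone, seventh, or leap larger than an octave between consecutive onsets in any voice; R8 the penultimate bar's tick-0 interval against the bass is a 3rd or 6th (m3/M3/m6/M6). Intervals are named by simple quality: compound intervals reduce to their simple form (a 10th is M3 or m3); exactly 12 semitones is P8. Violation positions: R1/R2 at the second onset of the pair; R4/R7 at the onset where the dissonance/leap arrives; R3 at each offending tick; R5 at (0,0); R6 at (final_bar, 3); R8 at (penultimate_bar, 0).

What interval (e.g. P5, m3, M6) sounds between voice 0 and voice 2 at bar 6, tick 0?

voice 0=G3 voice 2=D5 -> P5

P5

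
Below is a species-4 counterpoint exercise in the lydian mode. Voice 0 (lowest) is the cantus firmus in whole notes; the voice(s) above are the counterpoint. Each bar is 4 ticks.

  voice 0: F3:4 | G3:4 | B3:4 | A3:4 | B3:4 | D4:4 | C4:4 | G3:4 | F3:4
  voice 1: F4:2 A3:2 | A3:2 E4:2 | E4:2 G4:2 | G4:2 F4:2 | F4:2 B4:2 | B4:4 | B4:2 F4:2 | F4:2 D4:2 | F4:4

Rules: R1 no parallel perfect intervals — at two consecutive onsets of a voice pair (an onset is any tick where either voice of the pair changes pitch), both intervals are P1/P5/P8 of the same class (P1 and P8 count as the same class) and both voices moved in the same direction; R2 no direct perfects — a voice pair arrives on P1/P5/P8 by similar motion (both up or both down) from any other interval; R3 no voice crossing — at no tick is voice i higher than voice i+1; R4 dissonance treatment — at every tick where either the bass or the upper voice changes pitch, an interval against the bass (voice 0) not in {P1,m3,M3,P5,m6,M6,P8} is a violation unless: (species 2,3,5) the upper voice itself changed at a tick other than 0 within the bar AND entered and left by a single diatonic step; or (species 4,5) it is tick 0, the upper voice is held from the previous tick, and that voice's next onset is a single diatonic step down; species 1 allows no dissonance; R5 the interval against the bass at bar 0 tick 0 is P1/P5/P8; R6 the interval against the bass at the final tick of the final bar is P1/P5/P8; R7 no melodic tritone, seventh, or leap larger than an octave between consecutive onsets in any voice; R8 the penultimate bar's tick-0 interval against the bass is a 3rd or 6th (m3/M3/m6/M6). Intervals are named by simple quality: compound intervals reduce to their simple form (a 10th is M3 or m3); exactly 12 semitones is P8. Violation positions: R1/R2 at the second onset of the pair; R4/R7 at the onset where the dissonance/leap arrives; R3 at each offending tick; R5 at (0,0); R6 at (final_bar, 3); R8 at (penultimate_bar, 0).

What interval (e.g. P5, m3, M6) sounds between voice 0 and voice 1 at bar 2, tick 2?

m6

voice 0=B3 voice 1=G4 -> m6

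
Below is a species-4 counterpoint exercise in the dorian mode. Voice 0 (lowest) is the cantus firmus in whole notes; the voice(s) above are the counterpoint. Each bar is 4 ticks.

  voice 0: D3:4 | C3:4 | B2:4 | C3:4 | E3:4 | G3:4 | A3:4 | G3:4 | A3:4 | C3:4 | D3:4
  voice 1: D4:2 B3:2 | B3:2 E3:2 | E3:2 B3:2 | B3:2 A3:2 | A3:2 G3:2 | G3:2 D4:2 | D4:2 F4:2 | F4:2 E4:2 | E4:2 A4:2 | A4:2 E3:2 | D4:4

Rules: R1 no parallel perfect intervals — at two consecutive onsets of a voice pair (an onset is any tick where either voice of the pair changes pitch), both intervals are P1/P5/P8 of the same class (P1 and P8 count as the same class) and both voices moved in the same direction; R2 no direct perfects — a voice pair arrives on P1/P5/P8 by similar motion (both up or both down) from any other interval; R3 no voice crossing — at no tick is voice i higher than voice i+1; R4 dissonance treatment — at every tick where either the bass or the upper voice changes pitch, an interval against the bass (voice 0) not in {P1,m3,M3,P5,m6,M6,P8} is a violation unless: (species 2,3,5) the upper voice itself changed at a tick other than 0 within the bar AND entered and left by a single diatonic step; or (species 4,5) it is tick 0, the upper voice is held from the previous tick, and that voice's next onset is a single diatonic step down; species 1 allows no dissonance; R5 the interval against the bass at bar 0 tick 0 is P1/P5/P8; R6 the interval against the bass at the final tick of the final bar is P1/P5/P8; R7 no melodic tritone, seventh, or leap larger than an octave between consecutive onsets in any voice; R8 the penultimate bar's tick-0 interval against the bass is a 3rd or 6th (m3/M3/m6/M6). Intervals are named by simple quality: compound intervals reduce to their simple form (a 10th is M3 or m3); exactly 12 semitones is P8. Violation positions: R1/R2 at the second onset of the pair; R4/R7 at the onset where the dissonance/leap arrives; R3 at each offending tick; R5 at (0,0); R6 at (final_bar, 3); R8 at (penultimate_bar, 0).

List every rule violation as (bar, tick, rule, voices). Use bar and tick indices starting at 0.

bar 0: v0=D3 v1=D4 downbeat P8
bar 1: v0=C3 v1=B3 downbeat M7
bar 2: v0=B2 v1=E3 downbeat P4
bar 3: v0=C3 v1=B3 downbeat M7
bar 4: v0=E3 v1=A3 downbeat P4
bar 5: v0=G3 v1=G3 downbeat P1
bar 6: v0=A3 v1=D4 downbeat P4
bar 7: v0=G3 v1=F4 downbeat m7
bar 8: v0=A3 v1=E4 downbeat P5
bar 9: v0=C3 v1=A4 downbeat M6
bar 10: v0=D3 v1=D4 downbeat P8
  -> R4 @ bar 1 tick 0 v(0, 1): C3/B3 M7 untreated
  -> R4 @ bar 2 tick 0 v(0, 1): B2/E3 P4 untreated
  -> R4 @ bar 6 tick 0 v(0, 1): A3/D4 P4 untreated
  -> R7 @ bar 9 tick 2 v(1,): A4->E3 leap 17st
  -> R2 @ bar 10 tick 0 v(0, 1): C3/E3 M3 -> D3/D4 P8 similar
  -> R7 @ bar 10 tick 0 v(1,): E3->D4 leap 10st

(1, 0, R4, (0, 1))
(2, 0, R4, (0, 1))
(6, 0, R4, (0, 1))
(9, 2, R7, (1,))
(10, 0, R2, (0, 1))
(10, 0, R7, (1,))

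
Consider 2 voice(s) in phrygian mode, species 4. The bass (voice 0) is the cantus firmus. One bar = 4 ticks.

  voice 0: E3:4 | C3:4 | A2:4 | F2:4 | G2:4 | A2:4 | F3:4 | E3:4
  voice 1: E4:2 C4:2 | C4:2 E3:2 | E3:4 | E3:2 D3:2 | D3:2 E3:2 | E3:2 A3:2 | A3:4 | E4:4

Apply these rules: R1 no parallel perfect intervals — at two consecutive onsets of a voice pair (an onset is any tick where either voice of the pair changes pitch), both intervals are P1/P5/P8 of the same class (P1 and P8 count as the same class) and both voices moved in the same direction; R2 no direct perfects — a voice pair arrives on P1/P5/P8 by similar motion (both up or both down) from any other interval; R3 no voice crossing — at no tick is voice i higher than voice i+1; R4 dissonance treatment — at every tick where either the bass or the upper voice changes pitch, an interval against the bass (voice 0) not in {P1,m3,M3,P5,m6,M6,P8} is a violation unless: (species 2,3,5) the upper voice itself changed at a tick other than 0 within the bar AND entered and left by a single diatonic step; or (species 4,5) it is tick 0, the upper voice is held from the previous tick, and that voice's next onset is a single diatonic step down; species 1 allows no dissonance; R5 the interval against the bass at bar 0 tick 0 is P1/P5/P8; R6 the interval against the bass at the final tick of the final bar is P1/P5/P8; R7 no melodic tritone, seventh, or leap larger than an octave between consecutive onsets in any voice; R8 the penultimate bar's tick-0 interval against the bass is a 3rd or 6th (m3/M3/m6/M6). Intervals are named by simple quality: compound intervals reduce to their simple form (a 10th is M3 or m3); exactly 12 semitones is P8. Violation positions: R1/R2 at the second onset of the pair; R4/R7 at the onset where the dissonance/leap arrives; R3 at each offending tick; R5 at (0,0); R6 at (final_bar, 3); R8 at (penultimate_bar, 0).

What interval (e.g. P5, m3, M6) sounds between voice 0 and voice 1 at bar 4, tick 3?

M6

voice 0=G2 voice 1=E3 -> M6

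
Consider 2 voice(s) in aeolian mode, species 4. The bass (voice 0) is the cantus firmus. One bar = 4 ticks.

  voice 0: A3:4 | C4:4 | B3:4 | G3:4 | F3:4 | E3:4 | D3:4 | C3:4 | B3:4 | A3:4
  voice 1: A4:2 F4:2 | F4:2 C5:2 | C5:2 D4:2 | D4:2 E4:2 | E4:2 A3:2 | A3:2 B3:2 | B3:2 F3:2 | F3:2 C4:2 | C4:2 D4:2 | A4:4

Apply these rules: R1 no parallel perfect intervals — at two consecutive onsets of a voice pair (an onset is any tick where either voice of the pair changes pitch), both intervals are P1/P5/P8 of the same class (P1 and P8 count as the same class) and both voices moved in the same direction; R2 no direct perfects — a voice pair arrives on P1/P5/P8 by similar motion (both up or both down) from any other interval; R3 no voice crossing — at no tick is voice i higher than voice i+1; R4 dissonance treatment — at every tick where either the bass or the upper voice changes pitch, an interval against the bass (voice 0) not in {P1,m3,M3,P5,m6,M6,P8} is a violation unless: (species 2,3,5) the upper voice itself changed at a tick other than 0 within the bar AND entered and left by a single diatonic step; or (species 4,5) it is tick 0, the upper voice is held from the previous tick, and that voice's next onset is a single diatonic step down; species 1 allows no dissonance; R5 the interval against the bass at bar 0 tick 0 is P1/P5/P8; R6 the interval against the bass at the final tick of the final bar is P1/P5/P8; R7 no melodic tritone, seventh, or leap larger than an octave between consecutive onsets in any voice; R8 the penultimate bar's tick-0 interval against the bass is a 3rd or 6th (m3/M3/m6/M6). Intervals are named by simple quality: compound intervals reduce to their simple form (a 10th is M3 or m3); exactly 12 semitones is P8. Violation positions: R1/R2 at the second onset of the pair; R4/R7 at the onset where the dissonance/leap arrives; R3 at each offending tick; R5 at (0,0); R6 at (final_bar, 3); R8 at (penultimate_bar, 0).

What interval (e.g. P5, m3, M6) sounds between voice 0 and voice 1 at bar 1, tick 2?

voice 0=C4 voice 1=C5 -> P8

P8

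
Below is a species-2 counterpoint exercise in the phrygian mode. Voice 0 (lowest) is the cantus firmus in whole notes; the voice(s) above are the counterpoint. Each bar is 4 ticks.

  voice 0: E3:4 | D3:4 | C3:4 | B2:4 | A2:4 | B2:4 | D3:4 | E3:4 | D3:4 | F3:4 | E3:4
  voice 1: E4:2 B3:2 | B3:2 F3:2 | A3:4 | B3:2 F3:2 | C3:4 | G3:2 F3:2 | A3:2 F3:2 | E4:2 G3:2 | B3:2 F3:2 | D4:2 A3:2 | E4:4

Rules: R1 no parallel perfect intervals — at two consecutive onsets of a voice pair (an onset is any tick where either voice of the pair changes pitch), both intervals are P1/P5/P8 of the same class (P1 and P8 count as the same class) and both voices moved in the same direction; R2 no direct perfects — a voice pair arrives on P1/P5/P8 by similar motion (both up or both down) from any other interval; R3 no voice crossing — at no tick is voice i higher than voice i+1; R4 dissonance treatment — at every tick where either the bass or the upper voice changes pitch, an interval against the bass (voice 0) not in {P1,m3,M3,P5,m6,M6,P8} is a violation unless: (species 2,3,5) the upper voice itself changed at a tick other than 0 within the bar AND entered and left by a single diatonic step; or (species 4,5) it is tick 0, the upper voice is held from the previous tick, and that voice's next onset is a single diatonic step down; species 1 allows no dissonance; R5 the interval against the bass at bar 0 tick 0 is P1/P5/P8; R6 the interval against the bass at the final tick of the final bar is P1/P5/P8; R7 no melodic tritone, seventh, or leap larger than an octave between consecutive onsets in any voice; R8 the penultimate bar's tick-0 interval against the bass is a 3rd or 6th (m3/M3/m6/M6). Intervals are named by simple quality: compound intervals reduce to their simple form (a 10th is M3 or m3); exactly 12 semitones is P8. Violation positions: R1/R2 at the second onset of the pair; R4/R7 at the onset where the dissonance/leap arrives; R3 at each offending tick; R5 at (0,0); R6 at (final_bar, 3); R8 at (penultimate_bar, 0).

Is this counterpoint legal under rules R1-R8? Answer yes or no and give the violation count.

No (8 violations)

bar 0: v0=E3 v1=E4 (P8)
bar 1: v0=D3 v1=B3 (M6)
bar 2: v0=C3 v1=A3 (M6)
bar 3: v0=B2 v1=B3 (P8)
bar 4: v0=A2 v1=C3 (m3)
bar 5: v0=B2 v1=G3 (m6)
bar 6: v0=D3 v1=A3 (P5)
bar 7: v0=E3 v1=E4 (P8)
bar 8: v0=D3 v1=B3 (M6)
bar 9: v0=F3 v1=D4 (M6)
bar 10: v0=E3 v1=E4 (P8)
  R7 @ bar1.2: B3->F3 leap 6st
  R4 @ bar3.2: B2/F3 TT untreated
  R7 @ bar3.2: B3->F3 leap 6st
  R4 @ bar5.2: B2/F3 TT untreated
  R2 @ bar6.0: B2/F3 TT -> D3/A3 P5 similar
  R2 @ bar7.0: D3/F3 m3 -> E3/E4 P8 similar
  R7 @ bar7.0: F3->E4 leap 11st
  R7 @ bar8.2: B3->F3 leap 6st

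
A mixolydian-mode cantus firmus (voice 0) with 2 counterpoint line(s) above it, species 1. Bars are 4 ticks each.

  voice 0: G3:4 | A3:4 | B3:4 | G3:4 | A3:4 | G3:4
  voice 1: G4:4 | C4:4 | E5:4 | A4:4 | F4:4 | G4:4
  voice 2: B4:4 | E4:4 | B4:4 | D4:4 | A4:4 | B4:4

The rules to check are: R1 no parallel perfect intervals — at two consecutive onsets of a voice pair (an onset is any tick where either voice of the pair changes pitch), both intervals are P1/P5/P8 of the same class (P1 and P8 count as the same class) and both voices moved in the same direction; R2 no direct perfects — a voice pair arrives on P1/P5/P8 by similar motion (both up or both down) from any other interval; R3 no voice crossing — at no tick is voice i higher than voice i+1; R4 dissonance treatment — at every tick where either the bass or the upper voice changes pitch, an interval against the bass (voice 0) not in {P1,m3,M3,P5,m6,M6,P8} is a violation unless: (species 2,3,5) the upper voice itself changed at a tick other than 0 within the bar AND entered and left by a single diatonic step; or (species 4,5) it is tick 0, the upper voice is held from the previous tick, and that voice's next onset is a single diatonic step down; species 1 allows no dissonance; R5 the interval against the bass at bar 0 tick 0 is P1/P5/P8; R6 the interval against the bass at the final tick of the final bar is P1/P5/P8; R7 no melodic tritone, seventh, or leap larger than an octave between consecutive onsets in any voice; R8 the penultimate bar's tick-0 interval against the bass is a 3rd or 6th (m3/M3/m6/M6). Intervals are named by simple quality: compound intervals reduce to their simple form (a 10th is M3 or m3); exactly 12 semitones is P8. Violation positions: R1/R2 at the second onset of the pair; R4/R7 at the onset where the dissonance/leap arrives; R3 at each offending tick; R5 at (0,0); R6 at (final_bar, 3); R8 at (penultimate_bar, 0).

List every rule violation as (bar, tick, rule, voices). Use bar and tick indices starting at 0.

(0, 0, R5, (0, 2))
(2, 0, R2, (0, 2))
(2, 0, R3, (1, 2))
(2, 0, R4, (0, 1))
(2, 0, R7, (1,))
(2, 1, R3, (1, 2))
(2, 2, R3, (1, 2))
(2, 3, R3, (1, 2))
(3, 0, R2, (0, 2))
(3, 0, R2, (1, 2))
(3, 0, R3, (1, 2))
(3, 0, R4, (0, 1))
(3, 1, R3, (1, 2))
(3, 2, R3, (1, 2))
(3, 3, R3, (1, 2))
(4, 0, R2, (0, 2))
(4, 0, R8, (0, 2))
(5, 3, R6, (0, 2))

bar 0: v0=G3 v1=G4 v2=B4 downbeat M3
bar 1: v0=A3 v1=C4 v2=E4 downbeat P5
bar 2: v0=B3 v1=E5 v2=B4 downbeat P8
bar 3: v0=G3 v1=A4 v2=D4 downbeat P5
bar 4: v0=A3 v1=F4 v2=A4 downbeat P8
bar 5: v0=G3 v1=G4 v2=B4 downbeat M3
  -> R5 @ bar 0 tick 0 v(0, 2): opens on M3
  -> R2 @ bar 2 tick 0 v(0, 2): A3/E4 P5 -> B3/B4 P8 similar
  -> R3 @ bar 2 tick 0 v(1, 2): E5 above B4
  -> R4 @ bar 2 tick 0 v(0, 1): B3/E5 P4 untreated
  -> R7 @ bar 2 tick 0 v(1,): C4->E5 leap 16st
  -> R3 @ bar 2 tick 1 v(1, 2): E5 above B4
  -> R3 @ bar 2 tick 2 v(1, 2): E5 above B4
  -> R3 @ bar 2 tick 3 v(1, 2): E5 above B4
  -> R2 @ bar 3 tick 0 v(0, 2): B3/B4 P8 -> G3/D4 P5 similar
  -> R2 @ bar 3 tick 0 v(1, 2): E5/B4 P4 -> A4/D4 P5 similar
  -> R3 @ bar 3 tick 0 v(1, 2): A4 above D4
  -> R4 @ bar 3 tick 0 v(0, 1): G3/A4 M2 untreated
  -> R3 @ bar 3 tick 1 v(1, 2): A4 above D4
  -> R3 @ bar 3 tick 2 v(1, 2): A4 above D4
  -> R3 @ bar 3 tick 3 v(1, 2): A4 above D4
  -> R2 @ bar 4 tick 0 v(0, 2): G3/D4 P5 -> A3/A4 P8 similar
  -> R8 @ bar 4 tick 0 v(0, 2): penult P8 not 3rd/6th
  -> R6 @ bar 5 tick 3 v(0, 2): closes on M3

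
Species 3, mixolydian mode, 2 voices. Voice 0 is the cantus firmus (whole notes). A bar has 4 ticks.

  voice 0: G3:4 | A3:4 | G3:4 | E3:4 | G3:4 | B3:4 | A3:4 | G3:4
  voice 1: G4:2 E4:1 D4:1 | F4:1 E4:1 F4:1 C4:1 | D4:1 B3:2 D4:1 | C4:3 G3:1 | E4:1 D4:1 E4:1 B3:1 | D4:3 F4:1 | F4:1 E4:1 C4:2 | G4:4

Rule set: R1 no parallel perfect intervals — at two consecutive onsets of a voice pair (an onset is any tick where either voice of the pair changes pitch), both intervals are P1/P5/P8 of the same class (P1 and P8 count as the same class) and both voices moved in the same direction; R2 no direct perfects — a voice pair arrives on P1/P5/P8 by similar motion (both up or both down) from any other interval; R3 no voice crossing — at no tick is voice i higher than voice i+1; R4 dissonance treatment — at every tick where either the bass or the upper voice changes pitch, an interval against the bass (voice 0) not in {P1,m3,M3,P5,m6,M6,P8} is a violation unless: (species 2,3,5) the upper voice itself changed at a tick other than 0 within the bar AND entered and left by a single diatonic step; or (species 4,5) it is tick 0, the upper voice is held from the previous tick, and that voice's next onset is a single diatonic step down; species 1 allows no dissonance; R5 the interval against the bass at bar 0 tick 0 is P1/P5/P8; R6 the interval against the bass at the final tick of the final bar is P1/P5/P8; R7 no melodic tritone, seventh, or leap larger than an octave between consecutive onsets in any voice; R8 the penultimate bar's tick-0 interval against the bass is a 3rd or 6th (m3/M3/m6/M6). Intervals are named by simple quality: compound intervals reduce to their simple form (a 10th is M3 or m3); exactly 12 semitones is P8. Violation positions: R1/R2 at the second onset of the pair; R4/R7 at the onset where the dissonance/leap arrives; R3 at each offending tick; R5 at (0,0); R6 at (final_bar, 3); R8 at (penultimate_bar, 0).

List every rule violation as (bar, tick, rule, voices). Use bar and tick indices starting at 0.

(5, 3, R4, (0, 1))

bar 0: v0=G3 v1=G4 downbeat P8
bar 1: v0=A3 v1=F4 downbeat m6
bar 2: v0=G3 v1=D4 downbeat P5
bar 3: v0=E3 v1=C4 downbeat m6
bar 4: v0=G3 v1=E4 downbeat M6
bar 5: v0=B3 v1=D4 downbeat m3
bar 6: v0=A3 v1=F4 downbeat m6
bar 7: v0=G3 v1=G4 downbeat P8
  -> R4 @ bar 5 tick 3 v(0, 1): B3/F4 TT untreated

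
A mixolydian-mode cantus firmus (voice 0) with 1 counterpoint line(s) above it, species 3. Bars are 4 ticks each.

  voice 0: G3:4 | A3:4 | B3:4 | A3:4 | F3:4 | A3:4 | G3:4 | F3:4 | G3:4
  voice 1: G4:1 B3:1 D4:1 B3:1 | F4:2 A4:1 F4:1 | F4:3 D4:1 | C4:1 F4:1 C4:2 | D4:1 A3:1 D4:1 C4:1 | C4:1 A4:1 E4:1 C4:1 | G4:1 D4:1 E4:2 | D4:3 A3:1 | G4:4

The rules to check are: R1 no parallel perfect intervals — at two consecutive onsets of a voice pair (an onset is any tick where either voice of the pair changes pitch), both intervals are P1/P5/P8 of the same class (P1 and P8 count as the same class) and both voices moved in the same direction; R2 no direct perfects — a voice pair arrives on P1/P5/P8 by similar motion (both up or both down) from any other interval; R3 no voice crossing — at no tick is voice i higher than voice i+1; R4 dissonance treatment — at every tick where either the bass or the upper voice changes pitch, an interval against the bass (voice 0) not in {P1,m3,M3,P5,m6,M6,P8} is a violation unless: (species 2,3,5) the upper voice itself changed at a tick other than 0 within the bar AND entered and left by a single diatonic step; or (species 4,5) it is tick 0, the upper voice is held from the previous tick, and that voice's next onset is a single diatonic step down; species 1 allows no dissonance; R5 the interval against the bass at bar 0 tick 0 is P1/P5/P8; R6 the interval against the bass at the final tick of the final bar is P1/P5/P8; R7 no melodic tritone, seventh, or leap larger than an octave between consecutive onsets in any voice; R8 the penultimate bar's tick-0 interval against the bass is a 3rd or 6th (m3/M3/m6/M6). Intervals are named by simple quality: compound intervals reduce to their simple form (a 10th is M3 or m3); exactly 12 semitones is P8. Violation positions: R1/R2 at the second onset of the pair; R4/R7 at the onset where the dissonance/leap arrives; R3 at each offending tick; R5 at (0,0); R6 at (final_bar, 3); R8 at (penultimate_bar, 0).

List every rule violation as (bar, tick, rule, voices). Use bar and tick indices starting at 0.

(1, 0, R7, (1,))
(2, 0, R4, (0, 1))
(8, 0, R2, (0, 1))
(8, 0, R7, (1,))

bar 0: v0=G3 v1=G4 downbeat P8
bar 1: v0=A3 v1=F4 downbeat m6
bar 2: v0=B3 v1=F4 downbeat TT
bar 3: v0=A3 v1=C4 downbeat m3
bar 4: v0=F3 v1=D4 downbeat M6
bar 5: v0=A3 v1=C4 downbeat m3
bar 6: v0=G3 v1=G4 downbeat P8
bar 7: v0=F3 v1=D4 downbeat M6
bar 8: v0=G3 v1=G4 downbeat P8
  -> R7 @ bar 1 tick 0 v(1,): B3->F4 leap 6st
  -> R4 @ bar 2 tick 0 v(0, 1): B3/F4 TT untreated
  -> R2 @ bar 8 tick 0 v(0, 1): F3/A3 M3 -> G3/G4 P8 similar
  -> R7 @ bar 8 tick 0 v(1,): A3->G4 leap 10st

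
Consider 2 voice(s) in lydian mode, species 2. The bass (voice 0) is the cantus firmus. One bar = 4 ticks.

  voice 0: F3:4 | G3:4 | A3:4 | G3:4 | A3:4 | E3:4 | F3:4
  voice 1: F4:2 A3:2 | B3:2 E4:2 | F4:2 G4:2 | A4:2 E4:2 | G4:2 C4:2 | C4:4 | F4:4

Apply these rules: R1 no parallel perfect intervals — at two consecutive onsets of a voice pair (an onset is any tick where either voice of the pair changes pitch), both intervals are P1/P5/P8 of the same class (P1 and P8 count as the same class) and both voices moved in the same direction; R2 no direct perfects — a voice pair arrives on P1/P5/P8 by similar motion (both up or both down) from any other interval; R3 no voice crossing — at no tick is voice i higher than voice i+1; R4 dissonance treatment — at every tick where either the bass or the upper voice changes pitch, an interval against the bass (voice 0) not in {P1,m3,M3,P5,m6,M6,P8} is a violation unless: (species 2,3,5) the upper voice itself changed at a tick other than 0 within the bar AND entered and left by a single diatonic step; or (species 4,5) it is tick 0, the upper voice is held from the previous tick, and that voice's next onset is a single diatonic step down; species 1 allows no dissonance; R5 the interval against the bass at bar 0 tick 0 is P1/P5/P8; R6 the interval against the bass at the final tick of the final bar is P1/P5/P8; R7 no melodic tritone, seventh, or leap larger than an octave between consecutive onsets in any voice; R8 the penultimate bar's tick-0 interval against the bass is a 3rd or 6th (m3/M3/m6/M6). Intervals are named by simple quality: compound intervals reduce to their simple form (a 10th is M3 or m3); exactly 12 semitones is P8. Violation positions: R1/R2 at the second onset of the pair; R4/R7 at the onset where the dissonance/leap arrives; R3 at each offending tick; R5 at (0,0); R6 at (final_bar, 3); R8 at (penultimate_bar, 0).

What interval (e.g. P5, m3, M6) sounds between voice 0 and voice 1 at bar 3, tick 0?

M2

voice 0=G3 voice 1=A4 -> M2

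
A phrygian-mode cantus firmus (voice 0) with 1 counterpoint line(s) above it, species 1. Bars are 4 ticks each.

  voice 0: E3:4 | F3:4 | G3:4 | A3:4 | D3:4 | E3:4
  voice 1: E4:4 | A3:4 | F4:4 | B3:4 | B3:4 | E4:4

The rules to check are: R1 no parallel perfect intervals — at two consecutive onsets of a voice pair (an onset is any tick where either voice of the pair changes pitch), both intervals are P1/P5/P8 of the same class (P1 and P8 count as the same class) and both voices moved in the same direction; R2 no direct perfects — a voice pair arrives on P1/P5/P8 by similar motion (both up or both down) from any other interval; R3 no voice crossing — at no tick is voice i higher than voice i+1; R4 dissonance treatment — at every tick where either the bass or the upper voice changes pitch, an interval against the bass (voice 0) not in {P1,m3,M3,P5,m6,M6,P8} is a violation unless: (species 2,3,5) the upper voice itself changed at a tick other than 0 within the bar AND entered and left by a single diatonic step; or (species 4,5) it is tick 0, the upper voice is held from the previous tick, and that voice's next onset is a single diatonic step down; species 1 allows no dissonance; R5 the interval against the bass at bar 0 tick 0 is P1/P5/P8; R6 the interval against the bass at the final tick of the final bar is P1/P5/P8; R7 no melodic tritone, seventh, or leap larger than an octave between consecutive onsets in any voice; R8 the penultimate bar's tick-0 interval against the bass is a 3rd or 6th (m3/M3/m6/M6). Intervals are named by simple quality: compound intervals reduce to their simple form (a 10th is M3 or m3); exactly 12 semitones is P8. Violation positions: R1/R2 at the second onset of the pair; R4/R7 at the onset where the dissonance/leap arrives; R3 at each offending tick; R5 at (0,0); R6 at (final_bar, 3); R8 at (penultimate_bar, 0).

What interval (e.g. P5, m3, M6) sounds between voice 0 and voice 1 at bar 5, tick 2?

voice 0=E3 voice 1=E4 -> P8

P8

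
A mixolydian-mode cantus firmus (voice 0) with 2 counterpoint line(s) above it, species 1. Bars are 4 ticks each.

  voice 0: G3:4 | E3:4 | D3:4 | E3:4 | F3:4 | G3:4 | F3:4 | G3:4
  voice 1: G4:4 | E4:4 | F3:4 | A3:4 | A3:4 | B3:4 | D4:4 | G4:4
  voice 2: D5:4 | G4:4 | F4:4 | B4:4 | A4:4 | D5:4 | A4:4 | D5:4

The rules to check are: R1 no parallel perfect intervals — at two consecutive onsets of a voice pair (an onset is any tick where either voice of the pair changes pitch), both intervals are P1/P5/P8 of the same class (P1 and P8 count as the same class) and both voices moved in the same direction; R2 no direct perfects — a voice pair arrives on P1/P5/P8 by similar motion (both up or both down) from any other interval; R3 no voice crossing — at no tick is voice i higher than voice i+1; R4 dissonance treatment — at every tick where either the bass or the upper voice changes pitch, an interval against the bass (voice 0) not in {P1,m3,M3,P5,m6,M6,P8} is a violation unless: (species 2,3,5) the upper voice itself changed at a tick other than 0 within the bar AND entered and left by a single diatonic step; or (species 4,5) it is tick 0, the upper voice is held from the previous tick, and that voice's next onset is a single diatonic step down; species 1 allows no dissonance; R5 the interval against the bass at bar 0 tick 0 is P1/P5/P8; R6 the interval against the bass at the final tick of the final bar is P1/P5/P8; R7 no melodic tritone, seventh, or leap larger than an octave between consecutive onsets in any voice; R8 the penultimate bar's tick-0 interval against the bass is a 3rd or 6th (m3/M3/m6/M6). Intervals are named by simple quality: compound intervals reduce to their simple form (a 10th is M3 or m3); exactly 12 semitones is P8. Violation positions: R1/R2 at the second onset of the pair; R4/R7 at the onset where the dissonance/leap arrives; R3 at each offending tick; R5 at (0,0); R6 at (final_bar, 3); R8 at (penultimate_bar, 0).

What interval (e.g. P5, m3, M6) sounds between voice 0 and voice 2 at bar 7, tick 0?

P5

voice 0=G3 voice 2=D5 -> P5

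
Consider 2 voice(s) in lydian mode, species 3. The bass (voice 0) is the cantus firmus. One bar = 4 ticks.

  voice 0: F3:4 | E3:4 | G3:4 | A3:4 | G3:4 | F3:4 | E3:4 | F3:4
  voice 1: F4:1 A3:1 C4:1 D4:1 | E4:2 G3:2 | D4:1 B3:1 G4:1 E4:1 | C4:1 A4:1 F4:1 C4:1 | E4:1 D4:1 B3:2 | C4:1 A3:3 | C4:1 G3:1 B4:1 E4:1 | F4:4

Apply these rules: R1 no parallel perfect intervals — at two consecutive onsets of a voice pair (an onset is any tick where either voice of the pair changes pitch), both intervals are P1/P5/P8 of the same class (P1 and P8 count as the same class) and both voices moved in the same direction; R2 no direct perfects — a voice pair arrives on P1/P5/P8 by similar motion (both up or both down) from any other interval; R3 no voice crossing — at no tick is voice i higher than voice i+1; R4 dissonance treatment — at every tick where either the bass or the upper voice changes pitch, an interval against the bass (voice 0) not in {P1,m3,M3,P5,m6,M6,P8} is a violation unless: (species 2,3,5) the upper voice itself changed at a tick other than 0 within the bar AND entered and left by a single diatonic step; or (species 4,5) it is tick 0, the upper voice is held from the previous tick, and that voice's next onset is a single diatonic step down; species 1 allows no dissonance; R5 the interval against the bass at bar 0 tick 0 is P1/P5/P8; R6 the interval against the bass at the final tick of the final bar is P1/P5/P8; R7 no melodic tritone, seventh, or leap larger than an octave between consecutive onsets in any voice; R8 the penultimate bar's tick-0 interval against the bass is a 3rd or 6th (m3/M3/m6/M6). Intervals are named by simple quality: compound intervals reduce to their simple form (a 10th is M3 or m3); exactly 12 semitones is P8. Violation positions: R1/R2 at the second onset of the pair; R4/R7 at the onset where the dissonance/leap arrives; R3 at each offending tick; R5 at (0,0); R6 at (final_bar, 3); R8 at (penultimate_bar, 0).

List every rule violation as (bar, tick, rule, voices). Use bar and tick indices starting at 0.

(2, 0, R2, (0, 1))
(6, 2, R7, (1,))
(7, 0, R1, (0, 1))

bar 0: v0=F3 v1=F4 downbeat P8
bar 1: v0=E3 v1=E4 downbeat P8
bar 2: v0=G3 v1=D4 downbeat P5
bar 3: v0=A3 v1=C4 downbeat m3
bar 4: v0=G3 v1=E4 downbeat M6
bar 5: v0=F3 v1=C4 downbeat P5
bar 6: v0=E3 v1=C4 downbeat m6
bar 7: v0=F3 v1=F4 downbeat P8
  -> R2 @ bar 2 tick 0 v(0, 1): E3/G3 m3 -> G3/D4 P5 similar
  -> R7 @ bar 6 tick 2 v(1,): G3->B4 leap 16st
  -> R1 @ bar 7 tick 0 v(0, 1): E3/E4 P8 -> F3/F4 P8 similar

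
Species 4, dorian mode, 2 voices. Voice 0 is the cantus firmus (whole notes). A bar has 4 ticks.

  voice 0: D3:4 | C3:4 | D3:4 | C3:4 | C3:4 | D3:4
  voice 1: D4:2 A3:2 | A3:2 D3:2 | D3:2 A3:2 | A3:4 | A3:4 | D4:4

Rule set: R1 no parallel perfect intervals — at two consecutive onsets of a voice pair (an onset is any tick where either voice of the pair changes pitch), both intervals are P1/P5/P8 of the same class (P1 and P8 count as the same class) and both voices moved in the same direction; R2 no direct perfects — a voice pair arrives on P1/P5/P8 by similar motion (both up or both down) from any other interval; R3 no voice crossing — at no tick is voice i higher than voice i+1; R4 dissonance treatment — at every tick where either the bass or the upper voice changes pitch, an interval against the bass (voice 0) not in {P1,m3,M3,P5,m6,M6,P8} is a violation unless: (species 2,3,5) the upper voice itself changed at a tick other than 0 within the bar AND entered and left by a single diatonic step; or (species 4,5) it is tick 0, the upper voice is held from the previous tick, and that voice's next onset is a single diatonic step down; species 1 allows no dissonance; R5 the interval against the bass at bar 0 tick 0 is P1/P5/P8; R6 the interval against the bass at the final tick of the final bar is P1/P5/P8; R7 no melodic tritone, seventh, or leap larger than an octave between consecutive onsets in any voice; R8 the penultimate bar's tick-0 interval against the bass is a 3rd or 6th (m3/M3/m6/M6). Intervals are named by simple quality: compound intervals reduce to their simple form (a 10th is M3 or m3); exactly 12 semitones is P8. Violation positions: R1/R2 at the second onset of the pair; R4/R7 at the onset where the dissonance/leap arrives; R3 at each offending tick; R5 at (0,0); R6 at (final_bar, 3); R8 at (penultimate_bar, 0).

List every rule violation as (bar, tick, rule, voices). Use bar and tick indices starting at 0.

(1, 2, R4, (0, 1))
(5, 0, R2, (0, 1))

bar 0: v0=D3 v1=D4 downbeat P8
bar 1: v0=C3 v1=A3 downbeat M6
bar 2: v0=D3 v1=D3 downbeat P1
bar 3: v0=C3 v1=A3 downbeat M6
bar 4: v0=C3 v1=A3 downbeat M6
bar 5: v0=D3 v1=D4 downbeat P8
  -> R4 @ bar 1 tick 2 v(0, 1): C3/D3 M2 untreated
  -> R2 @ bar 5 tick 0 v(0, 1): C3/A3 M6 -> D3/D4 P8 similar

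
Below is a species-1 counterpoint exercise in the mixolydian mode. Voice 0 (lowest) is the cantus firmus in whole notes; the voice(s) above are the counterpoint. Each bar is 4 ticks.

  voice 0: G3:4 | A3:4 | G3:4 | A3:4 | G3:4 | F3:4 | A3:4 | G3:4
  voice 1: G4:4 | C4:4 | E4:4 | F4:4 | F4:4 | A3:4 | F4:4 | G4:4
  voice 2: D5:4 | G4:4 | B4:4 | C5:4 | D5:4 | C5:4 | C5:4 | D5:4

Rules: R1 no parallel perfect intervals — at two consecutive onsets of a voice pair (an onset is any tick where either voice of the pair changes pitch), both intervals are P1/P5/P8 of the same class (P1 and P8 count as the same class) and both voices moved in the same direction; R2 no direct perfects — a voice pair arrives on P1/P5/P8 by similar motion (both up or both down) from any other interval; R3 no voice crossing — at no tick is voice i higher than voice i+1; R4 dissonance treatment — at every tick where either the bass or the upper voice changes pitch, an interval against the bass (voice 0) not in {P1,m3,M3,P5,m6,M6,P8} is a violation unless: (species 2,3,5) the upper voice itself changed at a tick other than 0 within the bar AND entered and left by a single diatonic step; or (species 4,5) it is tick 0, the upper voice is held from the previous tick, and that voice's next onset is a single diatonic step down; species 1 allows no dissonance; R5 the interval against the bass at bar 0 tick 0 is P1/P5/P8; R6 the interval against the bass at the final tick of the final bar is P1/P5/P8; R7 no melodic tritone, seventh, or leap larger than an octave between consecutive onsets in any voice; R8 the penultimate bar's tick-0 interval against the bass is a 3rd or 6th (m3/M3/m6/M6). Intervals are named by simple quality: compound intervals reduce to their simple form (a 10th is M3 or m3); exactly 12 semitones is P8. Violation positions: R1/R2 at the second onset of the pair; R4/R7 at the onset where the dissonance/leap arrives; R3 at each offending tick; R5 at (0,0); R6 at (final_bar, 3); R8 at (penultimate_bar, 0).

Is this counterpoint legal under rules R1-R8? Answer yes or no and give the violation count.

No (7 violations)

bar 0: v0=G3 v1=G4 v2=D5 (P5)
bar 1: v0=A3 v1=C4 v2=G4 (m7)
bar 2: v0=G3 v1=E4 v2=B4 (M3)
bar 3: v0=A3 v1=F4 v2=C5 (m3)
bar 4: v0=G3 v1=F4 v2=D5 (P5)
bar 5: v0=F3 v1=A3 v2=C5 (P5)
bar 6: v0=A3 v1=F4 v2=C5 (m3)
bar 7: v0=G3 v1=G4 v2=D5 (P5)
  R1 @ bar1.0: G4/D5 P5 -> C4/G4 P5 similar
  R4 @ bar1.0: A3/G4 m7 untreated
  R1 @ bar2.0: C4/G4 P5 -> E4/B4 P5 similar
  R1 @ bar3.0: E4/B4 P5 -> F4/C5 P5 similar
  R4 @ bar4.0: G3/F4 m7 untreated
  R1 @ bar5.0: G3/D5 P5 -> F3/C5 P5 similar
  R1 @ bar7.0: F4/C5 P5 -> G4/D5 P5 similar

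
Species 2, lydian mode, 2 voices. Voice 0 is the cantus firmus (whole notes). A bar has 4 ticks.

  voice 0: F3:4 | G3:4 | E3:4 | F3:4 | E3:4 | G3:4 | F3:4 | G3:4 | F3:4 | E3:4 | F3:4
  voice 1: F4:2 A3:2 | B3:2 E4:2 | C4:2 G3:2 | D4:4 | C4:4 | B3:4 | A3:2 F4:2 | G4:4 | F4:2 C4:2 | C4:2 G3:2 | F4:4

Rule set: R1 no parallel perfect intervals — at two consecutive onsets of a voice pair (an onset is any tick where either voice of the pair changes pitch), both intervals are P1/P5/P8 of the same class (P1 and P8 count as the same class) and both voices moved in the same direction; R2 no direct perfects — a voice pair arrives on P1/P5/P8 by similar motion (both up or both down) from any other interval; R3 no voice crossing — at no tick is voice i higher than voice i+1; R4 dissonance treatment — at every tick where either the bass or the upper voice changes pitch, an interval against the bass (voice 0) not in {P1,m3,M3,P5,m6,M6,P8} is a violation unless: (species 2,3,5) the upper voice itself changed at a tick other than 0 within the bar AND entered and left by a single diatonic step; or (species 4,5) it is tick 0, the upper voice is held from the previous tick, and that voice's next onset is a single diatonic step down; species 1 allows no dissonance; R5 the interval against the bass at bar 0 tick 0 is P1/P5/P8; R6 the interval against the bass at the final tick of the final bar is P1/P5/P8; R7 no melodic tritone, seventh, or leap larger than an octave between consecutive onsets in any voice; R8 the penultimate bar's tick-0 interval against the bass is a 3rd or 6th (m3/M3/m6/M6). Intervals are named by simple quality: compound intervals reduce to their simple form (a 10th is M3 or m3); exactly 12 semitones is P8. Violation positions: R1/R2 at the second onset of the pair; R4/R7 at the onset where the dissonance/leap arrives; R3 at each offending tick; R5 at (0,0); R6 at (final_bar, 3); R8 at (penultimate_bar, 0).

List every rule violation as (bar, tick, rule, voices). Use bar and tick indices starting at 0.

bar 0: v0=F3 v1=F4 downbeat P8
bar 1: v0=G3 v1=B3 downbeat M3
bar 2: v0=E3 v1=C4 downbeat m6
bar 3: v0=F3 v1=D4 downbeat M6
bar 4: v0=E3 v1=C4 downbeat m6
bar 5: v0=G3 v1=B3 downbeat M3
bar 6: v0=F3 v1=A3 downbeat M3
bar 7: v0=G3 v1=G4 downbeat P8
bar 8: v0=F3 v1=F4 downbeat P8
bar 9: v0=E3 v1=C4 downbeat m6
bar 10: v0=F3 v1=F4 downbeat P8
  -> R1 @ bar 7 tick 0 v(0, 1): F3/F4 P8 -> G3/G4 P8 similar
  -> R1 @ bar 8 tick 0 v(0, 1): G3/G4 P8 -> F3/F4 P8 similar
  -> R2 @ bar 10 tick 0 v(0, 1): E3/G3 m3 -> F3/F4 P8 similar
  -> R7 @ bar 10 tick 0 v(1,): G3->F4 leap 10st

(7, 0, R1, (0, 1))
(8, 0, R1, (0, 1))
(10, 0, R2, (0, 1))
(10, 0, R7, (1,))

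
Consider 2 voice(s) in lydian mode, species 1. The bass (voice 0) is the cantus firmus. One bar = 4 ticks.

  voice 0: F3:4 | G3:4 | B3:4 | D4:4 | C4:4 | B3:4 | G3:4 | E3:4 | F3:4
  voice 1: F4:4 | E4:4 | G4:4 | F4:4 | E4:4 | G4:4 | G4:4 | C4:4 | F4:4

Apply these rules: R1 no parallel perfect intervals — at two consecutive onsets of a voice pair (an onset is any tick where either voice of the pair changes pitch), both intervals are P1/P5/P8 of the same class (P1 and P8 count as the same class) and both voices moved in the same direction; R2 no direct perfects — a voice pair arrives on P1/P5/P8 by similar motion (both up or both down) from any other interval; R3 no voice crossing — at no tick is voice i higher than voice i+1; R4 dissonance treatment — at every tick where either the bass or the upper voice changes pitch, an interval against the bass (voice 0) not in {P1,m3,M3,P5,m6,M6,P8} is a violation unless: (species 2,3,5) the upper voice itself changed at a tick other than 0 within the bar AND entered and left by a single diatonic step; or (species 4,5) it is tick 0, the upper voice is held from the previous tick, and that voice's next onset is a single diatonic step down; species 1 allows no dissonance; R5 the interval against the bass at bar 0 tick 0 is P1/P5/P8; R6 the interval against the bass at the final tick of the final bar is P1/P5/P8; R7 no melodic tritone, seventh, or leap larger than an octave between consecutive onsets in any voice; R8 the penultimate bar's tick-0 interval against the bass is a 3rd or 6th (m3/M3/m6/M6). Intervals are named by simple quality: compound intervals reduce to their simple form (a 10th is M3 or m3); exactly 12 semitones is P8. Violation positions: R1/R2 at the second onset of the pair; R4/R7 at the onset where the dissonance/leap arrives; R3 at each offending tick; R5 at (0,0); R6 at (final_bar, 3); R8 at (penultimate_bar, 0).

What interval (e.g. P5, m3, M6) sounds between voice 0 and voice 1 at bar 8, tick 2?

P8

voice 0=F3 voice 1=F4 -> P8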